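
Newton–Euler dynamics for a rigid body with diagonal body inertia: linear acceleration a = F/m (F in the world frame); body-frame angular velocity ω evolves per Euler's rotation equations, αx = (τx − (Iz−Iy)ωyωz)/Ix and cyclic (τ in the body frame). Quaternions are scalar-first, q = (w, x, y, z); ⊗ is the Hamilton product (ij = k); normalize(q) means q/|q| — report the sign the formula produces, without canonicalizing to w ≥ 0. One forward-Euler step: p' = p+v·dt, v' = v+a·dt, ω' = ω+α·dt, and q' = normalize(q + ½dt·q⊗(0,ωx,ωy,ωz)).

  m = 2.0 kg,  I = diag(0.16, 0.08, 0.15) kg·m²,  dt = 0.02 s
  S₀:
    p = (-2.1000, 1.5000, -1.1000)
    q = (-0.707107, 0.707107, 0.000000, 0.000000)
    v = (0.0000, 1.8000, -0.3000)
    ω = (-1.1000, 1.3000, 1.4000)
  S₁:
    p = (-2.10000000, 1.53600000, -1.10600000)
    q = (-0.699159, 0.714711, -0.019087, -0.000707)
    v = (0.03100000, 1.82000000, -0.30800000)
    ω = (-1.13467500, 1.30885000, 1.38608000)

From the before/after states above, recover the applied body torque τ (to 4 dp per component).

τ = (-0.1500, 0.0200, 0.0100)

ω₁ − ω₀ = (-0.03467500, 0.00885000, -0.01392000)
applied torque τ = (-0.1500, 0.0200, 0.0100)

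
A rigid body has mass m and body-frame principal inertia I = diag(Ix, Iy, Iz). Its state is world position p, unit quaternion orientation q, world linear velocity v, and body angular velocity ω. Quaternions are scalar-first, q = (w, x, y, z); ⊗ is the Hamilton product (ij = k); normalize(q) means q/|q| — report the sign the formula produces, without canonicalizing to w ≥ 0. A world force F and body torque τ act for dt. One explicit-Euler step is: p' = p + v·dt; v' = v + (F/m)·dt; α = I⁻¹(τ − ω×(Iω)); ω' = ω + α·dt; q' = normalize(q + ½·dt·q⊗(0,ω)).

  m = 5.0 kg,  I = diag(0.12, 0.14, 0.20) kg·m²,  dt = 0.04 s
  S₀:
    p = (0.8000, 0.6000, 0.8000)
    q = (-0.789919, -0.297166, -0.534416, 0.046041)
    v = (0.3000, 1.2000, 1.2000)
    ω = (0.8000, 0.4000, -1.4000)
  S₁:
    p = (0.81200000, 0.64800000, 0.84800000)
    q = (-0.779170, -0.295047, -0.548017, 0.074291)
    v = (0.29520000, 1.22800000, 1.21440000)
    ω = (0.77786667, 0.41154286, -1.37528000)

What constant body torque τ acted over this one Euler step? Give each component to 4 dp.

Δω = ω₁−ω₀ = (-0.02213333, 0.01154286, 0.02472000)
gyro term ω₀×Iω₀ = (-0.0336, 0.0896, 0.0064)
applied torque τ = (-0.1000, 0.1300, 0.1300)

τ = (-0.1000, 0.1300, 0.1300)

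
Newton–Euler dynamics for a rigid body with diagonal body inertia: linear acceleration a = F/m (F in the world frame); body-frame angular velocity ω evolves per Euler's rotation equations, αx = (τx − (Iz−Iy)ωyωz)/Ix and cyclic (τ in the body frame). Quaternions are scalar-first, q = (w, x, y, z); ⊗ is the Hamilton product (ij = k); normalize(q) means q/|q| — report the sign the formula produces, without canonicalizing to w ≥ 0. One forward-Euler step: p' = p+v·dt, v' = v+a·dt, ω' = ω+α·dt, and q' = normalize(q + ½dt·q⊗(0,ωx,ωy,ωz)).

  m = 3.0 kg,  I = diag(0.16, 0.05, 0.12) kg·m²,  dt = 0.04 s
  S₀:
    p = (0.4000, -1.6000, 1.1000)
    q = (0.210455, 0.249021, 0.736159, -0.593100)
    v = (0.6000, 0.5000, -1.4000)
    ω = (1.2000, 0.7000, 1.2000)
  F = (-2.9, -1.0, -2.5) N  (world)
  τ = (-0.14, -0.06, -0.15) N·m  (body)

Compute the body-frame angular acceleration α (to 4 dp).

α = (-1.2425, -2.3520, -0.4800)

precession coupling ω×(Iω) = (0.0588, 0.0576, -0.0924)
α = I⁻¹(τ − ω×Iω) = (-1.2425, -2.3520, -0.4800)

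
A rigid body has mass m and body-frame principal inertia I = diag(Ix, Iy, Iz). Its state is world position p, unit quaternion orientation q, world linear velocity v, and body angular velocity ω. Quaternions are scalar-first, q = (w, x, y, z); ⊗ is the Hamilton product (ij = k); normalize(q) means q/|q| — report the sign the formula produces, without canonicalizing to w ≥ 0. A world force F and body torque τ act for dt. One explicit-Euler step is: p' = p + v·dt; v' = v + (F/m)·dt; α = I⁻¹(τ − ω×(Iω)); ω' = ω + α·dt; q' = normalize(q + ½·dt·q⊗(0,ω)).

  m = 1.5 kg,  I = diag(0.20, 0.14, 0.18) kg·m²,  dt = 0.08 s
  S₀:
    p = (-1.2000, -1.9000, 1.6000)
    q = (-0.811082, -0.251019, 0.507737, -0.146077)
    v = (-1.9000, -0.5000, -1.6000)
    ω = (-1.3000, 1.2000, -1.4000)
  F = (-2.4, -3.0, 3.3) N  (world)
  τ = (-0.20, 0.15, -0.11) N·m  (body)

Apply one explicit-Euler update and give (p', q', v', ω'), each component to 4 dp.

p' = (-1.3520, -1.9400, 1.4720)
q' = (-0.8532, -0.2293, 0.4605, -0.0860)
v' = (-2.0280, -0.6600, -1.4240)
ω' = (-1.3531, 1.2649, -1.4905)

linear accel F/m = (-1.6000, -2.0000, 2.2000)
p' = p + v·dt = (-1.3520, -1.9400, 1.4720)
new velocity v' = (-2.0280, -0.6600, -1.4240)
ω×(Iω) gyroscopic = (-0.0672, 0.0364, 0.0936)
angular accel α = (-0.6640, 0.8114, -1.1311)
new body rate ω' = (-1.3531, 1.2649, -1.4905)
q⊗(0,ω) = (-1.1401169, 0.5188672, -1.1348249, 1.4943501)
q' = normalize(q + ½dt·q⊗(0,ω)) = (-0.8532, -0.2293, 0.4605, -0.0860)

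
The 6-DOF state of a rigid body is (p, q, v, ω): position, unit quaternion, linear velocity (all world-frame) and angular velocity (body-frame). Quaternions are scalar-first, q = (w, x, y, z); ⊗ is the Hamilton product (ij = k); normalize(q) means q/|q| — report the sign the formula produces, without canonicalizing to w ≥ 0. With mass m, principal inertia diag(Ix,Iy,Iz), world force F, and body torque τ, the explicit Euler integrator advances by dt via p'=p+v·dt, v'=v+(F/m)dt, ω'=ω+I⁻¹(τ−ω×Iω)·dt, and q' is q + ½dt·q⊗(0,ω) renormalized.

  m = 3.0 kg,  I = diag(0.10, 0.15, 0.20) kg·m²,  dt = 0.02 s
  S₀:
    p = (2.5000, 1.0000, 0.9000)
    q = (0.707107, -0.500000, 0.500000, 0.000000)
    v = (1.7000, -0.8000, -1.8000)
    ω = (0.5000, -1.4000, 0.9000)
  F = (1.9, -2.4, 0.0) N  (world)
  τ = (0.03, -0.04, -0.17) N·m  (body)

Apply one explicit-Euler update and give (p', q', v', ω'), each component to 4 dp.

p' = (2.5340, 0.9840, 0.8640)
q' = (0.7165, -0.4919, 0.4945, 0.0109)
v' = (1.7127, -0.8160, -1.8000)
ω' = (0.5186, -1.3993, 0.8865)

(τ − ω×Iω)/I = (0.9300, 0.0333, -0.6750)
new body rate ω' = (0.5186, -1.3993, 0.8865)
q⊗(0,ω) = (0.9500000, 0.8035535, -0.5399498, 1.0863963)
q + ½dt·q⊗(0,ω), renormalized = (0.7165, -0.4919, 0.4945, 0.0109)
p + v·dt = (2.5340, 0.9840, 0.8640)
v + (F/m)dt = (1.7127, -0.8160, -1.8000)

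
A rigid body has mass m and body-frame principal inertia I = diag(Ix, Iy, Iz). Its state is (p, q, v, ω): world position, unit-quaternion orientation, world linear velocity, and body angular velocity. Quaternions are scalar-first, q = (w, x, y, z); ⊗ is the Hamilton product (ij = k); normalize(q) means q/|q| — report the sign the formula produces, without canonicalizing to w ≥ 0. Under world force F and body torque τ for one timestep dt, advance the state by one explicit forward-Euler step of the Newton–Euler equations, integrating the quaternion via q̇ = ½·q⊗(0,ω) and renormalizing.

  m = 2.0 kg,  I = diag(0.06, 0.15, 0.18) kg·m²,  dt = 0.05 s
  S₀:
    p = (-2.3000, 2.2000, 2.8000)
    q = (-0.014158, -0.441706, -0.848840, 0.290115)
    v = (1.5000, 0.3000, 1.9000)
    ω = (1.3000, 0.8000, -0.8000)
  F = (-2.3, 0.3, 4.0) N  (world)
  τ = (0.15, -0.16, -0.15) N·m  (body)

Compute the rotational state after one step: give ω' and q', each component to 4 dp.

ω' = (1.4410, 0.7051, -0.8677)
q' = (0.0230, -0.4306, -0.8477, 0.3089)

gyro term ω×Iω = (-0.0192, 0.1248, 0.0936)
α = I⁻¹(τ − ω×Iω) = (2.8200, -1.8987, -1.3533)
new body rate ω' = (1.4410, 0.7051, -0.8677)
q⊗(0,ω) = (1.4853818, 0.4285746, 0.0124583, 0.7614536)
q + ½dt·q⊗(0,ω), renormalized = (0.0230, -0.4306, -0.8477, 0.3089)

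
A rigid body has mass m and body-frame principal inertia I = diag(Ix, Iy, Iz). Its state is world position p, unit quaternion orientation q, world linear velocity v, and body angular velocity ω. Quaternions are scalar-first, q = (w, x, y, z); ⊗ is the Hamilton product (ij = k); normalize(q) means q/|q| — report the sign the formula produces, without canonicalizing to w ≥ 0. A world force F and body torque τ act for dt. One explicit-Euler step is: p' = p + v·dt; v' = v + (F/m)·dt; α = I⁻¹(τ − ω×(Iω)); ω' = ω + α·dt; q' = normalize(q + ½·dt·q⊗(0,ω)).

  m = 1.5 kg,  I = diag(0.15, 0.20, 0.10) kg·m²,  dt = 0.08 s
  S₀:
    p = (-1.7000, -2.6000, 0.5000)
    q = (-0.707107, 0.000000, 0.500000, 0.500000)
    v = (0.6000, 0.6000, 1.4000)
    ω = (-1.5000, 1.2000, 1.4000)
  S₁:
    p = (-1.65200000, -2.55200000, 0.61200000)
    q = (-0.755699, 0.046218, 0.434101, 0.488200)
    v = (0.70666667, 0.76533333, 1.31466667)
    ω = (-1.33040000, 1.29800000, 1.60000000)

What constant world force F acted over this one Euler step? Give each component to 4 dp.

F = (2.0000, 3.1000, -1.6000)

v₁ − v₀ = (0.10666667, 0.16533333, -0.08533333)
applied force F = (2.0000, 3.1000, -1.6000)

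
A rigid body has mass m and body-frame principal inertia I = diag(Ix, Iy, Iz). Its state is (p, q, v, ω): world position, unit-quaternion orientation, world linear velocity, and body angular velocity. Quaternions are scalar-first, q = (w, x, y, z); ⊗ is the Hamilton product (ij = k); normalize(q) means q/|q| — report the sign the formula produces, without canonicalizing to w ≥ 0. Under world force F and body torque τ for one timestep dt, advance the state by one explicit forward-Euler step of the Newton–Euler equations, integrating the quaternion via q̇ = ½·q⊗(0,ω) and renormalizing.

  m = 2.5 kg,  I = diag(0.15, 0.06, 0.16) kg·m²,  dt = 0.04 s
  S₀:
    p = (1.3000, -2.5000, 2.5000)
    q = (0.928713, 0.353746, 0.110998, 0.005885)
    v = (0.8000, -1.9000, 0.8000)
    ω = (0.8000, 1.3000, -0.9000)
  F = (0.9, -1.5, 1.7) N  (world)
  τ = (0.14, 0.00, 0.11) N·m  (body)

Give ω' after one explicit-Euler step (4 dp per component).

ω' = (0.8685, 1.2952, -0.8491)

angular accel α = (1.7133, -0.1200, 1.2725)
new body rate ω' = (0.8685, 1.2952, -0.8491)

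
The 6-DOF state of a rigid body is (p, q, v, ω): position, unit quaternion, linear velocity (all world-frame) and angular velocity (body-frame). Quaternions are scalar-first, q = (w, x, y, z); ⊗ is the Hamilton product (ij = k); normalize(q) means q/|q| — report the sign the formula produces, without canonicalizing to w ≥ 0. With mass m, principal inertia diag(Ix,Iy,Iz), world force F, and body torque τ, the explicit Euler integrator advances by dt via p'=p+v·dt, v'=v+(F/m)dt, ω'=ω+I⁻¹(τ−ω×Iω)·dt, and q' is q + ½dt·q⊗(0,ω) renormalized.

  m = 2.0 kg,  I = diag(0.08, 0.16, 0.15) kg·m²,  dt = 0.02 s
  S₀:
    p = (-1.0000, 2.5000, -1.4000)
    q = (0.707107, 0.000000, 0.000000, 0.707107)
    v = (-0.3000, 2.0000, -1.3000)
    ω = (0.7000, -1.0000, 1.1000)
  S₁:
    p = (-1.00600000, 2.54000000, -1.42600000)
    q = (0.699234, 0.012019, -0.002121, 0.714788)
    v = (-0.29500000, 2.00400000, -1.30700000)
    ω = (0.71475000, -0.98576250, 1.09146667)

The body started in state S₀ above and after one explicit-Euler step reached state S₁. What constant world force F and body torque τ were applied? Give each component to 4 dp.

F = (0.5000, 0.4000, -0.7000)
τ = (0.0700, 0.0600, -0.1200)

Δω = ω₁−ω₀ = (0.01475000, 0.01423750, -0.00853333)
gyro term ω₀×Iω₀ = (0.0110, -0.0539, -0.0560)
I·α + gyro = (0.0700, 0.0600, -0.1200)
velocity change Δv = (0.00500000, 0.00400000, -0.00700000)
applied force F = (0.5000, 0.4000, -0.7000)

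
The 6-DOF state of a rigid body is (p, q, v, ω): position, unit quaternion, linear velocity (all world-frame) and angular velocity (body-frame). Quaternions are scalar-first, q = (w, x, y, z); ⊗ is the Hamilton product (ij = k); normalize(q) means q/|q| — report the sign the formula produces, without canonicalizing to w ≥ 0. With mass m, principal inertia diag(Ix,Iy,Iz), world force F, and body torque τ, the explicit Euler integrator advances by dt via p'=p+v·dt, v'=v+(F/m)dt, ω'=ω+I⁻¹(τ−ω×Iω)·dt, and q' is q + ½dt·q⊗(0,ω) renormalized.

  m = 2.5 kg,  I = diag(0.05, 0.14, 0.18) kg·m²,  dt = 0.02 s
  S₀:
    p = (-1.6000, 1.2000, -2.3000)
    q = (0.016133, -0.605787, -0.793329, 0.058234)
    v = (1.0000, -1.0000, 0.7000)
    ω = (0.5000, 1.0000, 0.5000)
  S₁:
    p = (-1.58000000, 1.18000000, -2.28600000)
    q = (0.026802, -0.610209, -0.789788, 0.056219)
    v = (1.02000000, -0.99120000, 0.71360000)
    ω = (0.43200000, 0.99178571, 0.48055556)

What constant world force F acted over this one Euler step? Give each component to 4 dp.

F = (2.5000, 1.1000, 1.7000)

velocity change Δv = (0.02000000, 0.00880000, 0.01360000)
applied force F = (2.5000, 1.1000, 1.7000)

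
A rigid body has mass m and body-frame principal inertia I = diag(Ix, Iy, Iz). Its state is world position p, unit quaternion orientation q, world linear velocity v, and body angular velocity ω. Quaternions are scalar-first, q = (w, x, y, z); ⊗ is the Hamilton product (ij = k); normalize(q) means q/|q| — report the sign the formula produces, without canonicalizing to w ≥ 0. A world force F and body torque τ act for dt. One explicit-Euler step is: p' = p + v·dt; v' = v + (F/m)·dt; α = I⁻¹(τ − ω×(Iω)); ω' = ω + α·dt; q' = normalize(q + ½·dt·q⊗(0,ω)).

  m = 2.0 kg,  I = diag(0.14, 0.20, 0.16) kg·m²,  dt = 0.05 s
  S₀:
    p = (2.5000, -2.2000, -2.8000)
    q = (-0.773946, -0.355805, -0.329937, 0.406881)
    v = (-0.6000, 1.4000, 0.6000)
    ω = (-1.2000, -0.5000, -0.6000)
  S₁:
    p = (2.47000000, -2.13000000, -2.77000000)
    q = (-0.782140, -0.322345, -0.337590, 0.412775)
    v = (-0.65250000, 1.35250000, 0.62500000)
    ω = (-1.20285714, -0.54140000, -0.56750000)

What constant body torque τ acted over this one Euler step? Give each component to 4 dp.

rate change Δω = (-0.00285714, -0.04140000, 0.03250000)
precession coupling = (-0.0120, -0.0144, 0.0360)
τ = I·(Δω/dt) + ω₀×(Iω₀) = (-0.0200, -0.1800, 0.1400)

τ = (-0.0200, -0.1800, 0.1400)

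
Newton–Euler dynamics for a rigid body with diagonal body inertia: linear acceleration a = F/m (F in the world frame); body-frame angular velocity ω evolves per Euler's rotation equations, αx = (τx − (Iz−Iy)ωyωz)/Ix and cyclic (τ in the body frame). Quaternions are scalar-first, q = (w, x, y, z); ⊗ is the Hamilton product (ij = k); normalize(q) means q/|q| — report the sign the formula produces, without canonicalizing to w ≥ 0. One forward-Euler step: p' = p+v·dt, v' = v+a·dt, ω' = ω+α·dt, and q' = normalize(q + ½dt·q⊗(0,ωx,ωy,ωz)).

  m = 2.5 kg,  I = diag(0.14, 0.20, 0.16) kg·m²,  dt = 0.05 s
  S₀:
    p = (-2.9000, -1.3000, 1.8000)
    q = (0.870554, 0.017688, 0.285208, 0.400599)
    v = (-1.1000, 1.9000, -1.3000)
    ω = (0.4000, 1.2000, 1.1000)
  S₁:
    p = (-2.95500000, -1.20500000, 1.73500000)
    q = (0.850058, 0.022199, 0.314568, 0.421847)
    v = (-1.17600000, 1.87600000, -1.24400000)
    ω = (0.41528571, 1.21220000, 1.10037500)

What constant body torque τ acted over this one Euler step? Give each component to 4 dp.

τ = (-0.0100, 0.0400, 0.0300)

Δω = ω₁−ω₀ = (0.01528571, 0.01220000, 0.00037500)
applied torque τ = (-0.0100, 0.0400, 0.0300)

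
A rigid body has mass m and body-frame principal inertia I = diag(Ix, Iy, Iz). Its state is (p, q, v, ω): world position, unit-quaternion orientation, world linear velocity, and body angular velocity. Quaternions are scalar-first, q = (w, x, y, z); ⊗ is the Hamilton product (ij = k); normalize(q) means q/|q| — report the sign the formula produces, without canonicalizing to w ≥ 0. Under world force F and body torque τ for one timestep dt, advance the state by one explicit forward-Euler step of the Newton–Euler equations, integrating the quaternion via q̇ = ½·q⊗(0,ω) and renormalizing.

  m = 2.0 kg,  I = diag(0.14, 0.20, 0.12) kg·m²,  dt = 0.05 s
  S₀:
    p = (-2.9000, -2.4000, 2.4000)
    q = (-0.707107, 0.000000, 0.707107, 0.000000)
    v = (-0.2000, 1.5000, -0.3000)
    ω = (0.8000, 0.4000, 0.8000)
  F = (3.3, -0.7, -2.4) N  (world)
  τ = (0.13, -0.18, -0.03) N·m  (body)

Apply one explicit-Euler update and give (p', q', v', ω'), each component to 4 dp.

linear accel F/m = (1.6500, -0.3500, -1.2000)
p + v·dt = (-2.9100, -2.3250, 2.3850)
v + (F/m)dt = (-0.1175, 1.4825, -0.3600)
ω×(Iω) gyroscopic = (-0.0256, 0.0128, 0.0192)
α = I⁻¹(τ − ω×Iω) = (1.1114, -0.9640, -0.4100)
new body rate ω' = (0.8556, 0.3518, 0.7795)
q⊗(0,ω) = (-0.2828428, 0.0000000, -0.2828428, -1.1313712)
q' = normalize(q + ½dt·q⊗(0,ω)) = (-0.7139, 0.0000, 0.6997, -0.0283)

p' = (-2.9100, -2.3250, 2.3850)
q' = (-0.7139, 0.0000, 0.6997, -0.0283)
v' = (-0.1175, 1.4825, -0.3600)
ω' = (0.8556, 0.3518, 0.7795)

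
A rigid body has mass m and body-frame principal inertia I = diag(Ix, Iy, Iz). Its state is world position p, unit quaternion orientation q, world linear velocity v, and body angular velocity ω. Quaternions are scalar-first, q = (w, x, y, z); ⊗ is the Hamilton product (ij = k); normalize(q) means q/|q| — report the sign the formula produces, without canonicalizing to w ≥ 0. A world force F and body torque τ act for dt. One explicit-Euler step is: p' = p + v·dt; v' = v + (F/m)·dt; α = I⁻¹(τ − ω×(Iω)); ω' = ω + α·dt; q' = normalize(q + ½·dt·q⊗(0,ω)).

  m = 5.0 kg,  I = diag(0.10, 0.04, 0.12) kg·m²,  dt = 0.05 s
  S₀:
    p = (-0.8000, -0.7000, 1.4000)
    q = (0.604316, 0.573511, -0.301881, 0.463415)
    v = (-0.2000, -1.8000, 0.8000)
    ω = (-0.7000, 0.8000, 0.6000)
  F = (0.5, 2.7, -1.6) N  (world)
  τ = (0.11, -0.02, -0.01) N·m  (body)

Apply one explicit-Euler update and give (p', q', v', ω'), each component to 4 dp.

p' = (-0.8100, -0.7900, 1.4400)
q' = (0.6132, 0.5489, -0.3064, 0.4784)
v' = (-0.1950, -1.7730, 0.7840)
ω' = (-0.6642, 0.7645, 0.5818)

precession coupling ω×(Iω) = (0.0384, 0.0084, 0.0336)
angular accel α = (0.7160, -0.7100, -0.3633)
ω + α·dt = (-0.6642, 0.7645, 0.5818)
q⊗(0,ω) = (0.3649135, -0.9748818, -0.1850443, 0.6100817)
updated quaternion q' = (0.6132, 0.5489, -0.3064, 0.4784)
linear accel F/m = (0.1000, 0.5400, -0.3200)
p' = p + v·dt = (-0.8100, -0.7900, 1.4400)
v' = v + a·dt = (-0.1950, -1.7730, 0.7840)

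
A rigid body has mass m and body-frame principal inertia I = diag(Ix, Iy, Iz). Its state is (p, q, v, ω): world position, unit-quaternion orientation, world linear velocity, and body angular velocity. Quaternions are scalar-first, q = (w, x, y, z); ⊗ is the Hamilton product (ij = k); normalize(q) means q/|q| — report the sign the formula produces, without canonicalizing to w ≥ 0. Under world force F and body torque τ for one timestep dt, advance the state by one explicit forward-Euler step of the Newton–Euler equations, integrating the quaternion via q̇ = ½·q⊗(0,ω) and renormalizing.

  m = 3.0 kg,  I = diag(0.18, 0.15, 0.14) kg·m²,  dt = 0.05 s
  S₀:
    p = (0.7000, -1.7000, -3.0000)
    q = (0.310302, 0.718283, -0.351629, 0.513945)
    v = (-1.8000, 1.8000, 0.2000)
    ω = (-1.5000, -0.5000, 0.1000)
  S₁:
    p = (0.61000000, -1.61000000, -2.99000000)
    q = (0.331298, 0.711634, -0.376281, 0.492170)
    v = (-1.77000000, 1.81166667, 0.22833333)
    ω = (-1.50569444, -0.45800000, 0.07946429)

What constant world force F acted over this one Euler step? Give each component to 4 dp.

velocity change Δv = (0.03000000, 0.01166667, 0.02833333)
m·(v₁−v₀)/dt = (1.8000, 0.7000, 1.7000)

F = (1.8000, 0.7000, 1.7000)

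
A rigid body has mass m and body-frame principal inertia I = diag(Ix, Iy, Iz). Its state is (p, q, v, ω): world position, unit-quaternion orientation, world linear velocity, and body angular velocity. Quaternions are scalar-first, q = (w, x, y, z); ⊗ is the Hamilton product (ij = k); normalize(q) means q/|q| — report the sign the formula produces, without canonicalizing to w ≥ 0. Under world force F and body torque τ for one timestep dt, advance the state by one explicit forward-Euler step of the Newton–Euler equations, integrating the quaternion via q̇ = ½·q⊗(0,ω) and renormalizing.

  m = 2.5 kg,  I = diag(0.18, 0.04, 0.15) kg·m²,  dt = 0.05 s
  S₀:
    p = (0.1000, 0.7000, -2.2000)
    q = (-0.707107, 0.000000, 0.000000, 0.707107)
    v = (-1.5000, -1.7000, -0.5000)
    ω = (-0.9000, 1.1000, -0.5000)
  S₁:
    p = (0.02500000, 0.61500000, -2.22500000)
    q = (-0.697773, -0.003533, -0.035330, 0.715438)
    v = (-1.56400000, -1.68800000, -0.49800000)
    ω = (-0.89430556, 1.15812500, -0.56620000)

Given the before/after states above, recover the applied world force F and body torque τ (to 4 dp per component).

rate change Δω = (0.00569444, 0.05812500, -0.06620000)
applied torque τ = (-0.0400, 0.0600, -0.0600)
Δv = v₁−v₀ = (-0.06400000, 0.01200000, 0.00200000)
m·(v₁−v₀)/dt = (-3.2000, 0.6000, 0.1000)

F = (-3.2000, 0.6000, 0.1000)
τ = (-0.0400, 0.0600, -0.0600)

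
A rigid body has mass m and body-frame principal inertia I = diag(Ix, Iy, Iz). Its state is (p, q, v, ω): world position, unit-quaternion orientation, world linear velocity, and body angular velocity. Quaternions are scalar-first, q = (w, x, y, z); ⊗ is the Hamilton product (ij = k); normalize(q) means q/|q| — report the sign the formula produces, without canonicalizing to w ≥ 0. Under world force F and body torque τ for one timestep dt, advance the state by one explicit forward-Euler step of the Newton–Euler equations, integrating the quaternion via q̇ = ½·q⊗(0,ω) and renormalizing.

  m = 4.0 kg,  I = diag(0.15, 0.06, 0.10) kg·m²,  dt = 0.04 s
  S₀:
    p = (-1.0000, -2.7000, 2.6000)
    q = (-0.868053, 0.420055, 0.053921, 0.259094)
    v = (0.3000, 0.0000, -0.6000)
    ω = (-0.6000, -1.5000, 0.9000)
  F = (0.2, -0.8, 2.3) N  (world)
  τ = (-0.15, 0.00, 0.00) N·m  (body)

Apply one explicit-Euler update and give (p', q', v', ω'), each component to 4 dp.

p' = (-0.9880, -2.7000, 2.5760)
q' = (-0.8655, 0.4389, 0.0692, 0.2314)
v' = (0.3020, -0.0080, -0.5770)
ω' = (-0.6256, -1.4820, 0.9324)

a = (0.0500, -0.2000, 0.5750)
p' = p + v·dt = (-0.9880, -2.7000, 2.5760)
new velocity v' = (0.3020, -0.0080, -0.5770)
ω×(Iω) gyroscopic = (-0.0540, -0.0270, -0.0810)
(τ − ω×Iω)/I = (-0.6400, 0.4500, 0.8100)
new body rate ω' = (-0.6256, -1.4820, 0.9324)
2q̇ = q⊗(0,ω) = (0.0997299, 0.9580017, 0.7685736, -1.3789776)
updated quaternion q' = (-0.8655, 0.4389, 0.0692, 0.2314)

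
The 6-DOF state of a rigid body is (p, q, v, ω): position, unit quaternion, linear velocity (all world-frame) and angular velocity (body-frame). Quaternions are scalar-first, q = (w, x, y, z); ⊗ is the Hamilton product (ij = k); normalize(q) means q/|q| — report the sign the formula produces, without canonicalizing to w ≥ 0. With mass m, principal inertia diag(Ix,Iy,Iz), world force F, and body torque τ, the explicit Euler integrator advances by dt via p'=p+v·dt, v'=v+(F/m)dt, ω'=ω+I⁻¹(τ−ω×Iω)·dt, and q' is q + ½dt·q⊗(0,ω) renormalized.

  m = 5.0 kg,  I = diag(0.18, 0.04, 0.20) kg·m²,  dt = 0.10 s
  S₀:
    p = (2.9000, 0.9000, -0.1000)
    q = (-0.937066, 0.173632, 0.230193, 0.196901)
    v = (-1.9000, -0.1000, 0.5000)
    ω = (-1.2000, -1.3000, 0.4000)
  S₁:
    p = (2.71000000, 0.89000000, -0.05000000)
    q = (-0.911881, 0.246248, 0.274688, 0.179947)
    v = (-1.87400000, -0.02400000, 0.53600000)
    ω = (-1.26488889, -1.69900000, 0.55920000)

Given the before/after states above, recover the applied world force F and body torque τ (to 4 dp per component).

F = (1.3000, 3.8000, 1.8000)
τ = (-0.2000, -0.1500, 0.1000)

rate change Δω = (-0.06488889, -0.39900000, 0.15920000)
applied torque τ = (-0.2000, -0.1500, 0.1000)
Δv = v₁−v₀ = (0.02600000, 0.07600000, 0.03600000)
applied force F = (1.3000, 3.8000, 1.8000)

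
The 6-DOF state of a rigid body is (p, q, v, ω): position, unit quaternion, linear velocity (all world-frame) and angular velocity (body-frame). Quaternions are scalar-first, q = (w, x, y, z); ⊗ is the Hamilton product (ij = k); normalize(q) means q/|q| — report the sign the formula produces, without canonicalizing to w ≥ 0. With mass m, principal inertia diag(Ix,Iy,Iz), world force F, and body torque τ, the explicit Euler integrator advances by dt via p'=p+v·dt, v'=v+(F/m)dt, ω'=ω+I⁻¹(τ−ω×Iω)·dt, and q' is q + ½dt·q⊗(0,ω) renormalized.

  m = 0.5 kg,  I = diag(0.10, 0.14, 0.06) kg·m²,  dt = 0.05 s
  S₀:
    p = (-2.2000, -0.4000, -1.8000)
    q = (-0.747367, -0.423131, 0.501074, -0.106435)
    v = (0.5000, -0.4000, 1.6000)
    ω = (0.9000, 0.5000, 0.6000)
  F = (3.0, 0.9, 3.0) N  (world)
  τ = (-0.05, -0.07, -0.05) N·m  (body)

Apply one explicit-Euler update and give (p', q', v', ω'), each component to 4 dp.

α = I⁻¹(τ − ω×Iω) = (-0.2600, -0.6543, -1.1333)
ω' = ω + α·dt = (0.8870, 0.4673, 0.5433)
2q̇ = q⊗(0,ω) = (0.1941419, -0.3187684, -0.2155964, -1.1109523)
q + ½dt·q⊗(0,ω), renormalized = (-0.7422, -0.4309, 0.4955, -0.1341)
new position p' = (-2.1750, -0.4200, -1.7200)
new velocity v' = (0.8000, -0.3100, 1.9000)

p' = (-2.1750, -0.4200, -1.7200)
q' = (-0.7422, -0.4309, 0.4955, -0.1341)
v' = (0.8000, -0.3100, 1.9000)
ω' = (0.8870, 0.4673, 0.5433)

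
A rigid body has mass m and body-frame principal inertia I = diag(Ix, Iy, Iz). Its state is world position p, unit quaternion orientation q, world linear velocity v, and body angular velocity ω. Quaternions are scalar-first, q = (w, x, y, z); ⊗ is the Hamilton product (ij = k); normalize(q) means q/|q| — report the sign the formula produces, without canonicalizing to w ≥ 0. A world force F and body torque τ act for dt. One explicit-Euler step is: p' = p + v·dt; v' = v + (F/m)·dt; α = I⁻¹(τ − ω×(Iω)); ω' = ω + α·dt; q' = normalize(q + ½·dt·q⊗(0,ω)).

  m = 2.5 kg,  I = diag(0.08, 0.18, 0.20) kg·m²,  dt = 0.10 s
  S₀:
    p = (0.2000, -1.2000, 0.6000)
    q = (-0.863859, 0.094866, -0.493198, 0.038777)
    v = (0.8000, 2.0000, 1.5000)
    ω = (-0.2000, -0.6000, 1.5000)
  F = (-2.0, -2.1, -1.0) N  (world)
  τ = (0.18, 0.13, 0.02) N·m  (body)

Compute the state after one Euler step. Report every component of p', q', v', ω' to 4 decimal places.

p' = (0.2800, -1.0000, 0.7500)
q' = (-0.8777, 0.0675, -0.4732, -0.0337)
v' = (0.7200, 1.9160, 1.4600)
ω' = (0.0475, -0.5478, 1.5040)

(τ − ω×Iω)/I = (2.4750, 0.5222, 0.0400)
new body rate ω' = (0.0475, -0.5478, 1.5040)
q⊗(0,ω) = (-0.3351111, -0.5437590, 0.3682610, -1.4513477)
updated quaternion q' = (-0.8777, 0.0675, -0.4732, -0.0337)
p' = p + v·dt = (0.2800, -1.0000, 0.7500)
new velocity v' = (0.7200, 1.9160, 1.4600)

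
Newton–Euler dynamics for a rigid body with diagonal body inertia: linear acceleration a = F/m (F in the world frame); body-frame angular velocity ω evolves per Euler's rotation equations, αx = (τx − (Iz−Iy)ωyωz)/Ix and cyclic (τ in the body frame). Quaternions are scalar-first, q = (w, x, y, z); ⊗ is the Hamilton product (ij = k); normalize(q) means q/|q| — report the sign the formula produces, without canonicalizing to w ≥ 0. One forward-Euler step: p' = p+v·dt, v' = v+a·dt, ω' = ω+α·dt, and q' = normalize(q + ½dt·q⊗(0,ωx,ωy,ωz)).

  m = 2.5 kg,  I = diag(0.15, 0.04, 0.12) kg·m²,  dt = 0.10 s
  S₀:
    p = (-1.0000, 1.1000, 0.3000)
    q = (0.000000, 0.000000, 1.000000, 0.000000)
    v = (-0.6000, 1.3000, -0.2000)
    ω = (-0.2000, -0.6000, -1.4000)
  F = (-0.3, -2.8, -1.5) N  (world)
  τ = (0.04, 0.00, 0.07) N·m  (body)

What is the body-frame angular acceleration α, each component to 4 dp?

gyro term ω×Iω = (0.0672, 0.0084, -0.0132)
angular accel α = (-0.1813, -0.2100, 0.6933)

α = (-0.1813, -0.2100, 0.6933)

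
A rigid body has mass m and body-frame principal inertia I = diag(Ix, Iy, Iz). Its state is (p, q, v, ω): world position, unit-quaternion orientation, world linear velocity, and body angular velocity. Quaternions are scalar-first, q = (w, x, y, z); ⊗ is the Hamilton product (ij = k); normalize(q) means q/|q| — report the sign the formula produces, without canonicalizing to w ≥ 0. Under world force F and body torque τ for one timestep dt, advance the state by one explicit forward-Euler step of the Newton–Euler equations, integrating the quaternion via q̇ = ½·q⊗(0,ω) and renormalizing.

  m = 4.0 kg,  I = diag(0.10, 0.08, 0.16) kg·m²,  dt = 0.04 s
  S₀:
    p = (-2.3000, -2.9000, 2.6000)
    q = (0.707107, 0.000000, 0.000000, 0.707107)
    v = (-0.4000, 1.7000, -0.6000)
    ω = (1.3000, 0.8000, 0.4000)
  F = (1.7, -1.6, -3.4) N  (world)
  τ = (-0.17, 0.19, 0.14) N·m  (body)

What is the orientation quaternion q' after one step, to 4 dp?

q' = (0.7011, 0.0071, 0.0297, 0.7124)

q⊗(0,ω) = (-0.2828428, 0.3535535, 1.4849247, 0.2828428)
q + ½dt·q⊗(0,ω), renormalized = (0.7011, 0.0071, 0.0297, 0.7124)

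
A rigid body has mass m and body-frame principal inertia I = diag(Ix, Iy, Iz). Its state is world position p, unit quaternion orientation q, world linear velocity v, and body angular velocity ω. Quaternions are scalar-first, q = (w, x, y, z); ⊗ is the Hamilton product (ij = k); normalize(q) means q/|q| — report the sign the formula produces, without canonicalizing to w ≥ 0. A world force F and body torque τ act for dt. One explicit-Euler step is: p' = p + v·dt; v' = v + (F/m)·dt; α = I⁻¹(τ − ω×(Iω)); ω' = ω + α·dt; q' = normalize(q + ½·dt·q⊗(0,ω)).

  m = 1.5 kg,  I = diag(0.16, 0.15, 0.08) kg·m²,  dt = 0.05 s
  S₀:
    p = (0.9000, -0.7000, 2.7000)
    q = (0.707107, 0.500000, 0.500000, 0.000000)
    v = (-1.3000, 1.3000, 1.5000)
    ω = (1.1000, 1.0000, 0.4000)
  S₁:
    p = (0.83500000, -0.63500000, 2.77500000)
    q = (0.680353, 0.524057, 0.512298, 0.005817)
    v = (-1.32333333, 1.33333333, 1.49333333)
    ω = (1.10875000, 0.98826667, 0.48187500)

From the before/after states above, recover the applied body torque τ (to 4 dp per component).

τ = (0.0000, 0.0000, 0.1200)

Δω = ω₁−ω₀ = (0.00875000, -0.01173333, 0.08187500)
applied torque τ = (0.0000, 0.0000, 0.1200)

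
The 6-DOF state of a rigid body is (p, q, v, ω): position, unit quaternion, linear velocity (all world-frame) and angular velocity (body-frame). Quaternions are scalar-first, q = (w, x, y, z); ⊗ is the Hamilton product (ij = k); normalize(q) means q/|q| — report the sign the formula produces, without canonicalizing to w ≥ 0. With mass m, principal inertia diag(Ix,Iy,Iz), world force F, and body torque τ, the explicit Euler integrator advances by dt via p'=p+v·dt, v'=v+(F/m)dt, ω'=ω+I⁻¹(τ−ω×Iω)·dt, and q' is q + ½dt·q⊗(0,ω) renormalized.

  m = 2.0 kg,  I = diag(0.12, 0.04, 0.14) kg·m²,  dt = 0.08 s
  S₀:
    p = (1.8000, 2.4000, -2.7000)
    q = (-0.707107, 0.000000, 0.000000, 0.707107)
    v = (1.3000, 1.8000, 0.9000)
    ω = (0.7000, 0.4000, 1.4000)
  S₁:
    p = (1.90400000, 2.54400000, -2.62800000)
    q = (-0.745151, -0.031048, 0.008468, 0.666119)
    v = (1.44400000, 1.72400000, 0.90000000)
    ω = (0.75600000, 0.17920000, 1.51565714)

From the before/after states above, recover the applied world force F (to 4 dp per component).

F = (3.6000, -1.9000, 0.0000)

velocity change Δv = (0.14400000, -0.07600000, 0.00000000)
m·(v₁−v₀)/dt = (3.6000, -1.9000, 0.0000)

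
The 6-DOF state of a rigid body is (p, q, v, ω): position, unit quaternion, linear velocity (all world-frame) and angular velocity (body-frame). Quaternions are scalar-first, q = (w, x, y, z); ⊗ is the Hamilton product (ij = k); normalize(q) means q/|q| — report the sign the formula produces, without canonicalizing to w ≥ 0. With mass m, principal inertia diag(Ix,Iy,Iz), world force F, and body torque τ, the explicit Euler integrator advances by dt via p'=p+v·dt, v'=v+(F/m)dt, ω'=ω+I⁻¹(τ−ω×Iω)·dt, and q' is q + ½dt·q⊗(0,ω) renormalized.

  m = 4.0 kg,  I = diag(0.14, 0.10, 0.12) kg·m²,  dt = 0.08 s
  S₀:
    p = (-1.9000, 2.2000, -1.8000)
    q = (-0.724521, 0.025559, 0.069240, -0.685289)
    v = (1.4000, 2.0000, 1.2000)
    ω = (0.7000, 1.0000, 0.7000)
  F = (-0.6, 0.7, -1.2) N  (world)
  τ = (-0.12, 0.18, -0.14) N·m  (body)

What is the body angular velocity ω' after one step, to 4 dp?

gyro term ω×Iω = (0.0140, 0.0098, -0.0280)
angular accel α = (-0.9571, 1.7020, -0.9333)
ω' = ω + α·dt = (0.6234, 1.1362, 0.6253)

ω' = (0.6234, 1.1362, 0.6253)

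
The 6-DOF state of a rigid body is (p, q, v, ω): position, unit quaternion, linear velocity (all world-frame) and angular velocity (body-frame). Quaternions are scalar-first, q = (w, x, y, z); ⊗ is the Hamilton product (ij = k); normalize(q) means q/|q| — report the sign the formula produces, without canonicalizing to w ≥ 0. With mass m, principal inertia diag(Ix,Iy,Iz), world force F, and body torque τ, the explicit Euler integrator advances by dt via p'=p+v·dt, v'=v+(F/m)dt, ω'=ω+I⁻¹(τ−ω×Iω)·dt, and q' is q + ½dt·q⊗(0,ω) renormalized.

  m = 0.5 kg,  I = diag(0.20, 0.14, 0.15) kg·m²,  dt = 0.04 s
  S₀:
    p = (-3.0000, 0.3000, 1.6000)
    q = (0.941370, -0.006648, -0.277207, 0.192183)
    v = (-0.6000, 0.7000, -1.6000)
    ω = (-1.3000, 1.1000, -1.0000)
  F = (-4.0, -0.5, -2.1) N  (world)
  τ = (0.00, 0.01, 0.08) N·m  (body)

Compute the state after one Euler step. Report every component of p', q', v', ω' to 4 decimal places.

p' = (-3.0240, 0.3280, 1.5360)
q' = (0.9504, -0.0298, -0.2614, 0.1659)
v' = (-0.9200, 0.6600, -1.7680)
ω' = (-1.2978, 1.0843, -1.0015)

precession coupling ω×(Iω) = (-0.0110, 0.0650, 0.0858)
(τ − ω×Iω)/I = (0.0550, -0.3929, -0.0387)
ω + α·dt = (-1.2978, 1.0843, -1.0015)
Hamilton product q⊗(0,ω) = (0.4884683, -1.1579753, 0.7790211, -1.3090519)
q + ½dt·q⊗(0,ω), renormalized = (0.9504, -0.0298, -0.2614, 0.1659)
p + v·dt = (-3.0240, 0.3280, 1.5360)
v + (F/m)dt = (-0.9200, 0.6600, -1.7680)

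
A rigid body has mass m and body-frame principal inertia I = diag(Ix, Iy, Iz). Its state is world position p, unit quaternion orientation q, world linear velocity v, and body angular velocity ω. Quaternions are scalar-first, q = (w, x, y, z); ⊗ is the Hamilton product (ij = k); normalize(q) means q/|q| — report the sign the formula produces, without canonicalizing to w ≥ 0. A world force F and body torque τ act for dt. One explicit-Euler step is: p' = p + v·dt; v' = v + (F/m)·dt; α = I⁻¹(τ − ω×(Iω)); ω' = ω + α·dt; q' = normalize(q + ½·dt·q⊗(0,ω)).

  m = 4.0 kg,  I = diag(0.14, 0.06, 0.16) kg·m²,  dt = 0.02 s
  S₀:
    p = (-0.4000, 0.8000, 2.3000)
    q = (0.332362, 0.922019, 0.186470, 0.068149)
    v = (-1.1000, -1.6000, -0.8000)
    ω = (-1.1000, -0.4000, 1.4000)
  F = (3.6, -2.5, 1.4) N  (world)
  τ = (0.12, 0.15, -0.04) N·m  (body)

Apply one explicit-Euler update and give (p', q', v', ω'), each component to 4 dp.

p + v·dt = (-0.4220, 0.7680, 2.2840)
new velocity v' = (-1.0820, -1.6125, -0.7930)
α = I⁻¹(τ − ω×Iω) = (1.2571, 1.9867, -0.0300)
ω' = ω + α·dt = (-1.0749, -0.3603, 1.3994)
2q̇ = q⊗(0,ω) = (0.9934003, -0.0772806, -1.4987353, 0.3016162)
q + ½dt·q⊗(0,ω), renormalized = (0.3422, 0.9211, 0.1715, 0.0712)

p' = (-0.4220, 0.7680, 2.2840)
q' = (0.3422, 0.9211, 0.1715, 0.0712)
v' = (-1.0820, -1.6125, -0.7930)
ω' = (-1.0749, -0.3603, 1.3994)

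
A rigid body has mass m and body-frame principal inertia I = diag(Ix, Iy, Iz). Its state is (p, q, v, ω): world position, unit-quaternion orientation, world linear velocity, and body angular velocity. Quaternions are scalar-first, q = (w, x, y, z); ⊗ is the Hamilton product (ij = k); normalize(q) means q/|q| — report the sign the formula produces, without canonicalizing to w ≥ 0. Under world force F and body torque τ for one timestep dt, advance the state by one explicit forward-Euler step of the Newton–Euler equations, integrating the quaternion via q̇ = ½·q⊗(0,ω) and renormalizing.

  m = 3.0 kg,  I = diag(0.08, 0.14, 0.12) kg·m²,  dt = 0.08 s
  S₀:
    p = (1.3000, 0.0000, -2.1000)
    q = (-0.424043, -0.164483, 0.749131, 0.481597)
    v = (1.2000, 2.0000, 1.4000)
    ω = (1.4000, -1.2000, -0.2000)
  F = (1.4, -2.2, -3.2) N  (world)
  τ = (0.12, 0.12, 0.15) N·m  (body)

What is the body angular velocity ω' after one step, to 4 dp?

angular accel α = (1.5600, 0.7771, 2.0900)
new body rate ω' = (1.5248, -1.1378, -0.0328)

ω' = (1.5248, -1.1378, -0.0328)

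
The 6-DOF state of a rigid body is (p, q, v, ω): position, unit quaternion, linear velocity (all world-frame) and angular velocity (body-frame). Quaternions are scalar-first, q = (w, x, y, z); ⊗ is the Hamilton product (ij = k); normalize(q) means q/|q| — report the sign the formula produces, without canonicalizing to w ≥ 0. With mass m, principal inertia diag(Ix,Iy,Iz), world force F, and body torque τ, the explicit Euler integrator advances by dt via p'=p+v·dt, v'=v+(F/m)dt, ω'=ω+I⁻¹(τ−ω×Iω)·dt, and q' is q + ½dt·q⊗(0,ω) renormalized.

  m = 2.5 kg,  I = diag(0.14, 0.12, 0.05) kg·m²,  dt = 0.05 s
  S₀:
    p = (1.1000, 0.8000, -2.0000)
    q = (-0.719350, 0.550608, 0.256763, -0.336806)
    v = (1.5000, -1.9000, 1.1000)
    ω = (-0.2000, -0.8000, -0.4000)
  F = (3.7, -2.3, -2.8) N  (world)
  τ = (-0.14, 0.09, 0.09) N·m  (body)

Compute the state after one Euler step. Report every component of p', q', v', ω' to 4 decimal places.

p' = (1.1750, 0.7050, -1.9450)
q' = (-0.7146, 0.5448, 0.2783, -0.3393)
v' = (1.5740, -1.9460, 1.0440)
ω' = (-0.2420, -0.7655, -0.3068)

angular accel α = (-0.8400, 0.6900, 1.8640)
ω' = ω + α·dt = (-0.2420, -0.7655, -0.3068)
Hamilton product q⊗(0,ω) = (0.1808096, -0.2282800, 0.8630844, -0.1013938)
q' = normalize(q + ½dt·q⊗(0,ω)) = (-0.7146, 0.5448, 0.2783, -0.3393)
linear accel F/m = (1.4800, -0.9200, -1.1200)
p' = p + v·dt = (1.1750, 0.7050, -1.9450)
new velocity v' = (1.5740, -1.9460, 1.0440)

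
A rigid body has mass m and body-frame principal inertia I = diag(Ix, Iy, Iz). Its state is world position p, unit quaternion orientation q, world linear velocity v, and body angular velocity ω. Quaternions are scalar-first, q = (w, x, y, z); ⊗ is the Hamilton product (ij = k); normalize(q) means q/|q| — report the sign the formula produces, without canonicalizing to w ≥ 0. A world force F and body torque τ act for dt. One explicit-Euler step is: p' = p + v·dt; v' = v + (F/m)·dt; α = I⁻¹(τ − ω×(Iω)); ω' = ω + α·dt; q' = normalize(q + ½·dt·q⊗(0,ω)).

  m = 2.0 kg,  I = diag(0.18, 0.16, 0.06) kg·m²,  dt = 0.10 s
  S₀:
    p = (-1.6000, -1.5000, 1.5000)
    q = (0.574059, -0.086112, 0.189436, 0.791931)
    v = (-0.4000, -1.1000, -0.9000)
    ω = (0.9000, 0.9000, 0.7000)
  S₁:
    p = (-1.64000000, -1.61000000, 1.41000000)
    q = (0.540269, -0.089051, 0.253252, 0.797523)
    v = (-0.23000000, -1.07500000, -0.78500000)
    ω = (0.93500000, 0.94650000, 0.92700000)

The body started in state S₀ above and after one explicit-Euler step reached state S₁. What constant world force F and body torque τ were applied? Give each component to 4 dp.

v₁ − v₀ = (0.17000000, 0.02500000, 0.11500000)
applied force F = (3.4000, 0.5000, 2.3000)
rate change Δω = (0.03500000, 0.04650000, 0.22700000)
precession coupling = (-0.0630, 0.0756, -0.0162)
applied torque τ = (0.0000, 0.1500, 0.1200)

F = (3.4000, 0.5000, 2.3000)
τ = (0.0000, 0.1500, 0.1200)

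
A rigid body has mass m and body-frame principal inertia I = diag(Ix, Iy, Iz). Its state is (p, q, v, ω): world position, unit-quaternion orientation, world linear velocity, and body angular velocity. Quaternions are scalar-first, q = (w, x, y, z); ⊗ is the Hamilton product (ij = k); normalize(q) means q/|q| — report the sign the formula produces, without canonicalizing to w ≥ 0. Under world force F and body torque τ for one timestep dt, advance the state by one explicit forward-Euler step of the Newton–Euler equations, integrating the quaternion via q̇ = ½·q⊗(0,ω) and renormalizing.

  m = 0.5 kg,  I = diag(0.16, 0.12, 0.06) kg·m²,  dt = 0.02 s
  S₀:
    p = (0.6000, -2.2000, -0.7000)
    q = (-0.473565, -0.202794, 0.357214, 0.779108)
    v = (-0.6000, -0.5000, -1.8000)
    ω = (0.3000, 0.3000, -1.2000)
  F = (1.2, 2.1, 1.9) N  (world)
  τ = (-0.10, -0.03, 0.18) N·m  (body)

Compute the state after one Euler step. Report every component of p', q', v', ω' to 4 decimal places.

α = I⁻¹(τ − ω×Iω) = (-0.7600, 0.0500, 3.0600)
ω' = ω + α·dt = (0.2848, 0.3010, -1.1388)
q⊗(0,ω) = (0.8886036, -0.8044587, -0.1516899, 0.4002756)
q' = normalize(q + ½dt·q⊗(0,ω)) = (-0.4646, -0.2108, 0.3557, 0.7830)
a = (2.4000, 4.2000, 3.8000)
new position p' = (0.5880, -2.2100, -0.7360)
v' = v + a·dt = (-0.5520, -0.4160, -1.7240)

p' = (0.5880, -2.2100, -0.7360)
q' = (-0.4646, -0.2108, 0.3557, 0.7830)
v' = (-0.5520, -0.4160, -1.7240)
ω' = (0.2848, 0.3010, -1.1388)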